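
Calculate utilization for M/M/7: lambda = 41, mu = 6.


rho = lambda/(c*mu) = 41/(7*6) = 0.9762

0.9762


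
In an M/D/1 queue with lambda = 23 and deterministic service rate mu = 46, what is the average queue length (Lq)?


M/D/1: Lq = rho^2 / (2*(1-rho)) where rho = 23/46; Lq = 0.25

0.25


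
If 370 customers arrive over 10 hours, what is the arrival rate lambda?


lambda = total arrivals / time = 370 / 10 = 37.0 per hour

37.0 per hour


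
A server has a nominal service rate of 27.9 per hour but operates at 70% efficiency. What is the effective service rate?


Effective rate = mu * efficiency = 27.9 * 0.7 = 19.53 per hour

19.53 per hour


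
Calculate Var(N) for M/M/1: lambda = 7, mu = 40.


rho = 7/40; Var(N) = rho/(1-rho)^2 = 0.26

0.26


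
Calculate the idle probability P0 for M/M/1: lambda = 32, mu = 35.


P0 = 1 - rho = 1 - 32/35 = 0.0857

0.0857


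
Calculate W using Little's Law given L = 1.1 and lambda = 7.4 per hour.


W = L / lambda = 1.1 / 7.4 = 0.1486 hours

0.1486 hours


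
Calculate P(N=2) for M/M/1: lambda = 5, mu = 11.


rho = 5/11; P(n) = (1-rho)*rho^n = (1-5/11)*(5/11)^2 = 0.1127

0.1127


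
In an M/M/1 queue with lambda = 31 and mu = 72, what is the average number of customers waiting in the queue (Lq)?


rho = 31/72; Lq = rho^2/(1-rho) = 0.33

0.33


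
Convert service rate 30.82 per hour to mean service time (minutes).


Mean service time = 60/mu = 60/30.82 = 1.95 minutes

1.95 minutes


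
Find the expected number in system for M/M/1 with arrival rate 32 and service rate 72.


rho = 32/72; L = rho/(1-rho) = 0.8

0.8


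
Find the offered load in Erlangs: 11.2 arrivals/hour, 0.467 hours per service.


Offered load a = lambda * E[S] = 11.2 * 0.467 = 5.23 Erlangs

5.23 Erlangs


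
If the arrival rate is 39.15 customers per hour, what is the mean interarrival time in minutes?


Mean interarrival time = 60/lambda = 60/39.15 = 1.53 minutes

1.53 minutes


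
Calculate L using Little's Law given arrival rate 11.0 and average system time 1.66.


L = lambda * W = 11.0 * 1.66 = 18.26

18.26


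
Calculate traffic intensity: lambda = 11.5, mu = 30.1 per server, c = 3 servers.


rho = lambda / (c * mu) = 11.5 / (3 * 30.1) = 0.1274

0.1274


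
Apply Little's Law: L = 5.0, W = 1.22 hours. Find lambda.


lambda = L / W = 5.0 / 1.22 = 4.1 per hour

4.1 per hour


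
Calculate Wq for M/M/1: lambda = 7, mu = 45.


rho = 7/45; Wq = rho/(mu - lambda) = 0.0041 hours

0.0041 hours


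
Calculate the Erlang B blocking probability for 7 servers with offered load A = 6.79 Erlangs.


B(N,A) = (A^N/N!) / sum(A^k/k!, k=0..N) with N=7, A=6.79 = 0.2358

0.2358


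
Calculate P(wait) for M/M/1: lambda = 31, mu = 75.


P(wait) = rho = lambda/mu = 31/75 = 0.4133

0.4133


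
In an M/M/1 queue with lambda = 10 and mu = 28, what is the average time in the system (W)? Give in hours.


W = 1/(mu - lambda) = 1/(28 - 10) = 0.0556 hours

0.0556 hours


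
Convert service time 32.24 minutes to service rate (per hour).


mu = 60 / avg_service_time = 60 / 32.24 = 1.86 per hour

1.86 per hour


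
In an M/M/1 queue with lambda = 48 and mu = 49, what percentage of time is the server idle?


Idle fraction = (1 - rho) * 100 = (1 - 48/49) * 100 = 2.0%

2.0%


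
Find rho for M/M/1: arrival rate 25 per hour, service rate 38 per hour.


rho = lambda/mu = 25/38 = 0.6579

0.6579


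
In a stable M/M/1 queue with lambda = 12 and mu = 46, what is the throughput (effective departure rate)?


For a stable queue (lambda < mu), throughput = lambda = 12 per hour

12 per hour


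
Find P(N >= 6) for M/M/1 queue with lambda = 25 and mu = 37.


P(N >= 6) = rho^6 = (25/37)^6 = 0.0952

0.0952


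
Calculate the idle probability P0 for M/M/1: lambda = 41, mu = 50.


P0 = 1 - rho = 1 - 41/50 = 0.18

0.18


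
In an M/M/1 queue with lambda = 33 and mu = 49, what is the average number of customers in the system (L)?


rho = 33/49; L = rho/(1-rho) = 2.06

2.06


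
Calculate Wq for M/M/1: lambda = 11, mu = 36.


rho = 11/36; Wq = rho/(mu - lambda) = 0.0122 hours

0.0122 hours


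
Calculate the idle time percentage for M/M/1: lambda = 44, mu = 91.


Idle fraction = (1 - rho) * 100 = (1 - 44/91) * 100 = 51.6%

51.6%


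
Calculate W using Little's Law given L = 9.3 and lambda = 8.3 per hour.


W = L / lambda = 9.3 / 8.3 = 1.1205 hours

1.1205 hours


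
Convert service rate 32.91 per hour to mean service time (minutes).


Mean service time = 60/mu = 60/32.91 = 1.82 minutes

1.82 minutes


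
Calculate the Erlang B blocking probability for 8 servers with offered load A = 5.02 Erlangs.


B(N,A) = (A^N/N!) / sum(A^k/k!, k=0..N) with N=8, A=5.02 = 0.071

0.071


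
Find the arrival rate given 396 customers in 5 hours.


lambda = total arrivals / time = 396 / 5 = 79.2 per hour

79.2 per hour


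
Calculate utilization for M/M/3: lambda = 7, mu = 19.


rho = lambda/(c*mu) = 7/(3*19) = 0.1228

0.1228


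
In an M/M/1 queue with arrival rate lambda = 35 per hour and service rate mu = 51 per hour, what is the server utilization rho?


rho = lambda/mu = 35/51 = 0.6863

0.6863


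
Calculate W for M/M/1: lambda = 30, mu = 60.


W = 1/(mu - lambda) = 1/(60 - 30) = 0.0333 hours

0.0333 hours


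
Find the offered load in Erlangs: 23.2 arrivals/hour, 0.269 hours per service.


Offered load a = lambda * E[S] = 23.2 * 0.269 = 6.24 Erlangs

6.24 Erlangs


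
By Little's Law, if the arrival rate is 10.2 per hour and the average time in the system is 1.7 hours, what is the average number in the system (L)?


L = lambda * W = 10.2 * 1.7 = 17.34

17.34


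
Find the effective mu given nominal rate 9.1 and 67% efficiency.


Effective rate = mu * efficiency = 9.1 * 0.67 = 6.1 per hour

6.1 per hour


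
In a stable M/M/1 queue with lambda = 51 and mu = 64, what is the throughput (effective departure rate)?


For a stable queue (lambda < mu), throughput = lambda = 51 per hour

51 per hour


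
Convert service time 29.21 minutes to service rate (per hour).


mu = 60 / avg_service_time = 60 / 29.21 = 2.05 per hour

2.05 per hour


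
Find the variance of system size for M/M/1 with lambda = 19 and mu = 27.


rho = 19/27; Var(N) = rho/(1-rho)^2 = 8.02

8.02


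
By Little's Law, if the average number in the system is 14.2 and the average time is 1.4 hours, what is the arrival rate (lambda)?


lambda = L / W = 14.2 / 1.4 = 10.14 per hour

10.14 per hour


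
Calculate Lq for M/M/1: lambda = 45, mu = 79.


rho = 45/79; Lq = rho^2/(1-rho) = 0.75

0.75


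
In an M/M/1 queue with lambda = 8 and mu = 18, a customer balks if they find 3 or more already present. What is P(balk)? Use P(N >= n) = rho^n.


P(N >= 3) = rho^3 = (8/18)^3 = 0.0878

0.0878


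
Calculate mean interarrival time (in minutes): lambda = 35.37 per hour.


Mean interarrival time = 60/lambda = 60/35.37 = 1.7 minutes

1.7 minutes


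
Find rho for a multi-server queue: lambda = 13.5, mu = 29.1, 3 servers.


rho = lambda / (c * mu) = 13.5 / (3 * 29.1) = 0.1546

0.1546


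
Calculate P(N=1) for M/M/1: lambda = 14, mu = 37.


rho = 14/37; P(n) = (1-rho)*rho^n = (1-14/37)*(14/37)^1 = 0.2352

0.2352


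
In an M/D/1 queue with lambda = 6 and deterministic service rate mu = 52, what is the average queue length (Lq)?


M/D/1: Lq = rho^2 / (2*(1-rho)) where rho = 6/52; Lq = 0.01

0.01


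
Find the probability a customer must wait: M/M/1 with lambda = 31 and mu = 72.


P(wait) = rho = lambda/mu = 31/72 = 0.4306

0.4306


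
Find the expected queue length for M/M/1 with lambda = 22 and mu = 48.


rho = 22/48; Lq = rho^2/(1-rho) = 0.39

0.39


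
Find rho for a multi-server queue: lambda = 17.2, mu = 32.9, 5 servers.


rho = lambda / (c * mu) = 17.2 / (5 * 32.9) = 0.1046

0.1046


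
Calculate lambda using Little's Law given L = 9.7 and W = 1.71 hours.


lambda = L / W = 9.7 / 1.71 = 5.67 per hour

5.67 per hour


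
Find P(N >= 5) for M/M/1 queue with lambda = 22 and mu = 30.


P(N >= 5) = rho^5 = (22/30)^5 = 0.2121

0.2121


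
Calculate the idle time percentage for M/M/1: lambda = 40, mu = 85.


Idle fraction = (1 - rho) * 100 = (1 - 40/85) * 100 = 52.9%

52.9%


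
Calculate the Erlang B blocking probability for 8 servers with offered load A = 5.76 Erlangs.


B(N,A) = (A^N/N!) / sum(A^k/k!, k=0..N) with N=8, A=5.76 = 0.1087

0.1087


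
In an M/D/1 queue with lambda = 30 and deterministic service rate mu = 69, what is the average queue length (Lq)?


M/D/1: Lq = rho^2 / (2*(1-rho)) where rho = 30/69; Lq = 0.17

0.17


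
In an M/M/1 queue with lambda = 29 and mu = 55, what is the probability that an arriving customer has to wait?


P(wait) = rho = lambda/mu = 29/55 = 0.5273

0.5273


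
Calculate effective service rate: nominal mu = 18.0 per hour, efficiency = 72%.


Effective rate = mu * efficiency = 18.0 * 0.72 = 12.96 per hour

12.96 per hour


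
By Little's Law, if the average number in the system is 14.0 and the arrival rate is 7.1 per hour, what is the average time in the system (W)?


W = L / lambda = 14.0 / 7.1 = 1.9718 hours

1.9718 hours


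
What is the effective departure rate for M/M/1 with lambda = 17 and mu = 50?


For a stable queue (lambda < mu), throughput = lambda = 17 per hour

17 per hour


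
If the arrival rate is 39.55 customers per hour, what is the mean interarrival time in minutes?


Mean interarrival time = 60/lambda = 60/39.55 = 1.52 minutes

1.52 minutes


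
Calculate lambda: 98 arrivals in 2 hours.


lambda = total arrivals / time = 98 / 2 = 49.0 per hour

49.0 per hour


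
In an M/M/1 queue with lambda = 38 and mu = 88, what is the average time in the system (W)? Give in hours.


W = 1/(mu - lambda) = 1/(88 - 38) = 0.02 hours

0.02 hours


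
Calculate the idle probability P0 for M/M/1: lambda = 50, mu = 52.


P0 = 1 - rho = 1 - 50/52 = 0.0385

0.0385


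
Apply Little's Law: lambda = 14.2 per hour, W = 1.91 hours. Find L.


L = lambda * W = 14.2 * 1.91 = 27.12

27.12


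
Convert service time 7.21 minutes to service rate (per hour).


mu = 60 / avg_service_time = 60 / 7.21 = 8.32 per hour

8.32 per hour


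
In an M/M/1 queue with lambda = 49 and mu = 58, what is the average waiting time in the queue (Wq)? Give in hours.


rho = 49/58; Wq = rho/(mu - lambda) = 0.0939 hours

0.0939 hours


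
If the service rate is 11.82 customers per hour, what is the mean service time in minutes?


Mean service time = 60/mu = 60/11.82 = 5.08 minutes

5.08 minutes


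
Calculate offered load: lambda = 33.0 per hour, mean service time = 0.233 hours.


Offered load a = lambda * E[S] = 33.0 * 0.233 = 7.69 Erlangs

7.69 Erlangs


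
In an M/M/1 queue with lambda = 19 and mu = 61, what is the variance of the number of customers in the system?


rho = 19/61; Var(N) = rho/(1-rho)^2 = 0.66

0.66


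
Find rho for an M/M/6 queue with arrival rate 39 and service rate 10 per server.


rho = lambda/(c*mu) = 39/(6*10) = 0.65

0.65


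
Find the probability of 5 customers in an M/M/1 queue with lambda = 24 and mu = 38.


rho = 24/38; P(n) = (1-rho)*rho^n = (1-24/38)*(24/38)^5 = 0.037

0.037


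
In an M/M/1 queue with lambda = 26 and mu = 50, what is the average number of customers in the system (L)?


rho = 26/50; L = rho/(1-rho) = 1.08

1.08


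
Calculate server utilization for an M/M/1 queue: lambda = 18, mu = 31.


rho = lambda/mu = 18/31 = 0.5806

0.5806


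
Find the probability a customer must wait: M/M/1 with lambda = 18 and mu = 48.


P(wait) = rho = lambda/mu = 18/48 = 0.375

0.375


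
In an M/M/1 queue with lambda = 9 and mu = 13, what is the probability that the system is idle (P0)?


P0 = 1 - rho = 1 - 9/13 = 0.3077

0.3077


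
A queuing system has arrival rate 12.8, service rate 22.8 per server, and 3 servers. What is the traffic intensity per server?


rho = lambda / (c * mu) = 12.8 / (3 * 22.8) = 0.1871

0.1871


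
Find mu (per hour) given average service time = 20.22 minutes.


mu = 60 / avg_service_time = 60 / 20.22 = 2.97 per hour

2.97 per hour


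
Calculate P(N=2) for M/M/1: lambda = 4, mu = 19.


rho = 4/19; P(n) = (1-rho)*rho^n = (1-4/19)*(4/19)^2 = 0.035

0.035


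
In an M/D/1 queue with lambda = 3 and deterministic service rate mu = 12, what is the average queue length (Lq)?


M/D/1: Lq = rho^2 / (2*(1-rho)) where rho = 3/12; Lq = 0.04

0.04


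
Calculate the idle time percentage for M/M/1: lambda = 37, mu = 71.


Idle fraction = (1 - rho) * 100 = (1 - 37/71) * 100 = 47.9%

47.9%


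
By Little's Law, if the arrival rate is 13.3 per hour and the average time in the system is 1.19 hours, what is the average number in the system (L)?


L = lambda * W = 13.3 * 1.19 = 15.83

15.83


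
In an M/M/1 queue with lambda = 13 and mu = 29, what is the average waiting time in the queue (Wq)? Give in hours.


rho = 13/29; Wq = rho/(mu - lambda) = 0.028 hours

0.028 hours


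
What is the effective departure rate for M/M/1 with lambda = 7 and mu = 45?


For a stable queue (lambda < mu), throughput = lambda = 7 per hour

7 per hour


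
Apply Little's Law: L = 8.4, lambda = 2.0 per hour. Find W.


W = L / lambda = 8.4 / 2.0 = 4.2 hours

4.2 hours


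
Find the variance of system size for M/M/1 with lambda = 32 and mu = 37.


rho = 32/37; Var(N) = rho/(1-rho)^2 = 47.36

47.36


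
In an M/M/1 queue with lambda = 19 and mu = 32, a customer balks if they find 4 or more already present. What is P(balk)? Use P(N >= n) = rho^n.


P(N >= 4) = rho^4 = (19/32)^4 = 0.1243

0.1243


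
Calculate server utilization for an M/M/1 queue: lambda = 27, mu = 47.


rho = lambda/mu = 27/47 = 0.5745

0.5745


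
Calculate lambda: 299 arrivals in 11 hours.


lambda = total arrivals / time = 299 / 11 = 27.18 per hour

27.18 per hour


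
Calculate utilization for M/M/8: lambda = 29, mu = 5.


rho = lambda/(c*mu) = 29/(8*5) = 0.725

0.725


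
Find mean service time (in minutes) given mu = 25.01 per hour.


Mean service time = 60/mu = 60/25.01 = 2.4 minutes

2.4 minutes


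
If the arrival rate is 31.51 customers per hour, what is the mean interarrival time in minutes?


Mean interarrival time = 60/lambda = 60/31.51 = 1.9 minutes

1.9 minutes


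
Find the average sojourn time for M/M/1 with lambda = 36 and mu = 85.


W = 1/(mu - lambda) = 1/(85 - 36) = 0.0204 hours

0.0204 hours


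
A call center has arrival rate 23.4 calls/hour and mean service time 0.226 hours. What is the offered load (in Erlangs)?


Offered load a = lambda * E[S] = 23.4 * 0.226 = 5.29 Erlangs

5.29 Erlangs


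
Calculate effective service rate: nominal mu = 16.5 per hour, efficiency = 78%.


Effective rate = mu * efficiency = 16.5 * 0.78 = 12.87 per hour

12.87 per hour


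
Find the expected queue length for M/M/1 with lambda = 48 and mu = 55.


rho = 48/55; Lq = rho^2/(1-rho) = 5.98

5.98


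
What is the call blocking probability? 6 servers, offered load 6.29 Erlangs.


B(N,A) = (A^N/N!) / sum(A^k/k!, k=0..N) with N=6, A=6.29 = 0.285

0.285


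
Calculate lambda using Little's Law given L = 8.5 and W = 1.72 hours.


lambda = L / W = 8.5 / 1.72 = 4.94 per hour

4.94 per hour


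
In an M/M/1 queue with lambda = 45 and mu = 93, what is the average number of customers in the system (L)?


rho = 45/93; L = rho/(1-rho) = 0.94

0.94


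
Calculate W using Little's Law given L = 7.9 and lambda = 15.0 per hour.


W = L / lambda = 7.9 / 15.0 = 0.5267 hours

0.5267 hours


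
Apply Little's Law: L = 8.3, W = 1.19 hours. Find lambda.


lambda = L / W = 8.3 / 1.19 = 6.97 per hour

6.97 per hour


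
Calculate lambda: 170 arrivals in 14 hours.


lambda = total arrivals / time = 170 / 14 = 12.14 per hour

12.14 per hour


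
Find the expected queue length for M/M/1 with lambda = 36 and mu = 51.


rho = 36/51; Lq = rho^2/(1-rho) = 1.69

1.69


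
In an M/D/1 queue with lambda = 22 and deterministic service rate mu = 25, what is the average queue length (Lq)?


M/D/1: Lq = rho^2 / (2*(1-rho)) where rho = 22/25; Lq = 3.23

3.23


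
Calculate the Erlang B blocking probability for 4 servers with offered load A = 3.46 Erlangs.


B(N,A) = (A^N/N!) / sum(A^k/k!, k=0..N) with N=4, A=3.46 = 0.2561

0.2561


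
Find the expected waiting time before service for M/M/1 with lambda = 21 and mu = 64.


rho = 21/64; Wq = rho/(mu - lambda) = 0.0076 hours

0.0076 hours


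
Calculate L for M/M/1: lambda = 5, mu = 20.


rho = 5/20; L = rho/(1-rho) = 0.33

0.33


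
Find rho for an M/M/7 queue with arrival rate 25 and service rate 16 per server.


rho = lambda/(c*mu) = 25/(7*16) = 0.2232

0.2232


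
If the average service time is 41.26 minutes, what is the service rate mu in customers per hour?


mu = 60 / avg_service_time = 60 / 41.26 = 1.45 per hour

1.45 per hour


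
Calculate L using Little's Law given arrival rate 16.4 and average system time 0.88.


L = lambda * W = 16.4 * 0.88 = 14.43

14.43


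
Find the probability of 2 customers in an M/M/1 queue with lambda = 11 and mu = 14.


rho = 11/14; P(n) = (1-rho)*rho^n = (1-11/14)*(11/14)^2 = 0.1323

0.1323


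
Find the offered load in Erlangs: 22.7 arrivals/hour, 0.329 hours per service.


Offered load a = lambda * E[S] = 22.7 * 0.329 = 7.47 Erlangs

7.47 Erlangs


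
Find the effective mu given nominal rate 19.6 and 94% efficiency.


Effective rate = mu * efficiency = 19.6 * 0.94 = 18.42 per hour

18.42 per hour


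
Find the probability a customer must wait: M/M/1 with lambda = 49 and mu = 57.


P(wait) = rho = lambda/mu = 49/57 = 0.8596

0.8596


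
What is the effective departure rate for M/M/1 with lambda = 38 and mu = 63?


For a stable queue (lambda < mu), throughput = lambda = 38 per hour

38 per hour


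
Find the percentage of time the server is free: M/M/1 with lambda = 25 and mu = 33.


Idle fraction = (1 - rho) * 100 = (1 - 25/33) * 100 = 24.2%

24.2%


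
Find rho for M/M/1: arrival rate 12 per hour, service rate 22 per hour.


rho = lambda/mu = 12/22 = 0.5455

0.5455


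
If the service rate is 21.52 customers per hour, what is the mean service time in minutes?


Mean service time = 60/mu = 60/21.52 = 2.79 minutes

2.79 minutes


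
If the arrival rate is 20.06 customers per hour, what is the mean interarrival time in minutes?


Mean interarrival time = 60/lambda = 60/20.06 = 2.99 minutes

2.99 minutes


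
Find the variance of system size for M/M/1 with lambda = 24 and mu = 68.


rho = 24/68; Var(N) = rho/(1-rho)^2 = 0.84

0.84


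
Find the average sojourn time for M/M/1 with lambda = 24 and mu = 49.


W = 1/(mu - lambda) = 1/(49 - 24) = 0.04 hours

0.04 hours


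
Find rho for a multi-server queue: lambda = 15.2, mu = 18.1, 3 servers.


rho = lambda / (c * mu) = 15.2 / (3 * 18.1) = 0.2799

0.2799


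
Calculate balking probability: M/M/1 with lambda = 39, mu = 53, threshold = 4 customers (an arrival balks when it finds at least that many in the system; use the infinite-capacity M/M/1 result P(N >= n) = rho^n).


P(N >= 4) = rho^4 = (39/53)^4 = 0.2932

0.2932


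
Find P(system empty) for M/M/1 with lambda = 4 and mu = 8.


P0 = 1 - rho = 1 - 4/8 = 0.5

0.5


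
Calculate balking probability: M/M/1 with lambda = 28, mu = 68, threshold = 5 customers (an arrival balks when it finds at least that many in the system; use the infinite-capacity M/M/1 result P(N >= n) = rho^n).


P(N >= 5) = rho^5 = (28/68)^5 = 0.0118

0.0118


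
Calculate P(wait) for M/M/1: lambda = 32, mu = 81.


P(wait) = rho = lambda/mu = 32/81 = 0.3951

0.3951


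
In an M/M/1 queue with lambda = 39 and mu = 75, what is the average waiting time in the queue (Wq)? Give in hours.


rho = 39/75; Wq = rho/(mu - lambda) = 0.0144 hours

0.0144 hours


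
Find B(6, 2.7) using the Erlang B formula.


B(N,A) = (A^N/N!) / sum(A^k/k!, k=0..N) with N=6, A=2.7 = 0.0369

0.0369


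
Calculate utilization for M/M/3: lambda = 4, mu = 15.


rho = lambda/(c*mu) = 4/(3*15) = 0.0889

0.0889


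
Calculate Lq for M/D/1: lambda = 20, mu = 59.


M/D/1: Lq = rho^2 / (2*(1-rho)) where rho = 20/59; Lq = 0.09

0.09


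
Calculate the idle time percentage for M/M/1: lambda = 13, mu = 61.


Idle fraction = (1 - rho) * 100 = (1 - 13/61) * 100 = 78.7%

78.7%


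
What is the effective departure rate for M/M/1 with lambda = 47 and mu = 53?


For a stable queue (lambda < mu), throughput = lambda = 47 per hour

47 per hour


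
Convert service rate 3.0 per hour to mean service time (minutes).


Mean service time = 60/mu = 60/3.0 = 20.0 minutes

20.0 minutes


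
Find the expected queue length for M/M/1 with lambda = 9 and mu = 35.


rho = 9/35; Lq = rho^2/(1-rho) = 0.09

0.09


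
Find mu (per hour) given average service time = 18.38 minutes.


mu = 60 / avg_service_time = 60 / 18.38 = 3.26 per hour

3.26 per hour


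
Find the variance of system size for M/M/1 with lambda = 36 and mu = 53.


rho = 36/53; Var(N) = rho/(1-rho)^2 = 6.6

6.6


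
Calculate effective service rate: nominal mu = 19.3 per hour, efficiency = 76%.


Effective rate = mu * efficiency = 19.3 * 0.76 = 14.67 per hour

14.67 per hour


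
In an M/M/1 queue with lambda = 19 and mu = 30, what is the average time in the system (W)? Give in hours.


W = 1/(mu - lambda) = 1/(30 - 19) = 0.0909 hours

0.0909 hours


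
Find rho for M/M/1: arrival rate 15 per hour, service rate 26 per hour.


rho = lambda/mu = 15/26 = 0.5769

0.5769


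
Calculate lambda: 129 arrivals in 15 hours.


lambda = total arrivals / time = 129 / 15 = 8.6 per hour

8.6 per hour


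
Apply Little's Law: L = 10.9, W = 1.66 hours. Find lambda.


lambda = L / W = 10.9 / 1.66 = 6.57 per hour

6.57 per hour


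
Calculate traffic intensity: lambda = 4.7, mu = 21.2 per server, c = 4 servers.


rho = lambda / (c * mu) = 4.7 / (4 * 21.2) = 0.0554

0.0554


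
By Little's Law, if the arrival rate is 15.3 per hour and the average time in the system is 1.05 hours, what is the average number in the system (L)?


L = lambda * W = 15.3 * 1.05 = 16.07

16.07


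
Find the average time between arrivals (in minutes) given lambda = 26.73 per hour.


Mean interarrival time = 60/lambda = 60/26.73 = 2.24 minutes

2.24 minutes


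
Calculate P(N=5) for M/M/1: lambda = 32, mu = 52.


rho = 32/52; P(n) = (1-rho)*rho^n = (1-32/52)*(32/52)^5 = 0.0339

0.0339


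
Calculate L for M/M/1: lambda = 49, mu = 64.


rho = 49/64; L = rho/(1-rho) = 3.27

3.27


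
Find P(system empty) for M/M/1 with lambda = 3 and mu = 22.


P0 = 1 - rho = 1 - 3/22 = 0.8636

0.8636


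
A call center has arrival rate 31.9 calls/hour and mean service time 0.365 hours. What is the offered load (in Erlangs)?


Offered load a = lambda * E[S] = 31.9 * 0.365 = 11.64 Erlangs

11.64 Erlangs


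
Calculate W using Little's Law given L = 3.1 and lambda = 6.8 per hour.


W = L / lambda = 3.1 / 6.8 = 0.4559 hours

0.4559 hours


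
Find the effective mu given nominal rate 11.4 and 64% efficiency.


Effective rate = mu * efficiency = 11.4 * 0.64 = 7.3 per hour

7.3 per hour


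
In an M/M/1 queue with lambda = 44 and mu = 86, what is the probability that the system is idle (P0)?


P0 = 1 - rho = 1 - 44/86 = 0.4884

0.4884


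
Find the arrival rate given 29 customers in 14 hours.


lambda = total arrivals / time = 29 / 14 = 2.07 per hour

2.07 per hour


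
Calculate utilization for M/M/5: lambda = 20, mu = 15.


rho = lambda/(c*mu) = 20/(5*15) = 0.2667

0.2667


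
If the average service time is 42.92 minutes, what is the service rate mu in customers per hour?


mu = 60 / avg_service_time = 60 / 42.92 = 1.4 per hour

1.4 per hour


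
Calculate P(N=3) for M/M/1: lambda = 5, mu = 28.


rho = 5/28; P(n) = (1-rho)*rho^n = (1-5/28)*(5/28)^3 = 0.0047

0.0047


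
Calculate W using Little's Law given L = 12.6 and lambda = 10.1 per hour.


W = L / lambda = 12.6 / 10.1 = 1.2475 hours

1.2475 hours


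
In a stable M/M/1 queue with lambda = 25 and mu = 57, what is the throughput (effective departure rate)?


For a stable queue (lambda < mu), throughput = lambda = 25 per hour

25 per hour


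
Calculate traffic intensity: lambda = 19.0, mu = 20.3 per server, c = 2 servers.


rho = lambda / (c * mu) = 19.0 / (2 * 20.3) = 0.468

0.468


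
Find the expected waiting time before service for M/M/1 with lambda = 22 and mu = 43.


rho = 22/43; Wq = rho/(mu - lambda) = 0.0244 hours

0.0244 hours


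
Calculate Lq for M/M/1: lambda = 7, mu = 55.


rho = 7/55; Lq = rho^2/(1-rho) = 0.02

0.02


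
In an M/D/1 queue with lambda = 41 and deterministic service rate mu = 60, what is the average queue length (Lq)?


M/D/1: Lq = rho^2 / (2*(1-rho)) where rho = 41/60; Lq = 0.74

0.74


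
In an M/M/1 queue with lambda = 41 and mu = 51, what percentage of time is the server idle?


Idle fraction = (1 - rho) * 100 = (1 - 41/51) * 100 = 19.6%

19.6%


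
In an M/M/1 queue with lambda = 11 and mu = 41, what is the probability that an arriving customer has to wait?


P(wait) = rho = lambda/mu = 11/41 = 0.2683

0.2683


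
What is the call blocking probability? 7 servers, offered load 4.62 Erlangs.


B(N,A) = (A^N/N!) / sum(A^k/k!, k=0..N) with N=7, A=4.62 = 0.0972

0.0972


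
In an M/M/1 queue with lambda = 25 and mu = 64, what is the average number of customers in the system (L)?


rho = 25/64; L = rho/(1-rho) = 0.64

0.64


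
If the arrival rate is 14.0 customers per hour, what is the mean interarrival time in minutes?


Mean interarrival time = 60/lambda = 60/14.0 = 4.29 minutes

4.29 minutes


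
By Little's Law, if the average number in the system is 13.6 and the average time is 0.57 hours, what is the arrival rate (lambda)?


lambda = L / W = 13.6 / 0.57 = 23.86 per hour

23.86 per hour


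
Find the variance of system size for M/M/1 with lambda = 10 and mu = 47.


rho = 10/47; Var(N) = rho/(1-rho)^2 = 0.34

0.34


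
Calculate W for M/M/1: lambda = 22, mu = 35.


W = 1/(mu - lambda) = 1/(35 - 22) = 0.0769 hours

0.0769 hours


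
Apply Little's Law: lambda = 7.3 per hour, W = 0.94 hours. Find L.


L = lambda * W = 7.3 * 0.94 = 6.86

6.86


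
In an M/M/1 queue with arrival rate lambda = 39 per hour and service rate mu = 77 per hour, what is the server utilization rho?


rho = lambda/mu = 39/77 = 0.5065

0.5065


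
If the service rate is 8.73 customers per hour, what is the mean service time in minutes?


Mean service time = 60/mu = 60/8.73 = 6.87 minutes

6.87 minutes


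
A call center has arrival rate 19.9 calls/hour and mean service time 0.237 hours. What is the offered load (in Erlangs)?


Offered load a = lambda * E[S] = 19.9 * 0.237 = 4.72 Erlangs

4.72 Erlangs


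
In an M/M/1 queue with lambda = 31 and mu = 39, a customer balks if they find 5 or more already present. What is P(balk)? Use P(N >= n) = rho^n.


P(N >= 5) = rho^5 = (31/39)^5 = 0.3173

0.3173


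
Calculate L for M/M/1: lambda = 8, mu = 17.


rho = 8/17; L = rho/(1-rho) = 0.89

0.89


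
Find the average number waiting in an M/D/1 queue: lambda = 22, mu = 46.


M/D/1: Lq = rho^2 / (2*(1-rho)) where rho = 22/46; Lq = 0.22

0.22


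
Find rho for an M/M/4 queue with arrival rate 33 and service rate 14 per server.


rho = lambda/(c*mu) = 33/(4*14) = 0.5893

0.5893


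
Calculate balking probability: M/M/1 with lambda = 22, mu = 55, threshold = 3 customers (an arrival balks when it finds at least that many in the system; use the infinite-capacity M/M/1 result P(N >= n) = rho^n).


P(N >= 3) = rho^3 = (22/55)^3 = 0.064

0.064


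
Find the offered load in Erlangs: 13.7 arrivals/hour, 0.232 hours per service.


Offered load a = lambda * E[S] = 13.7 * 0.232 = 3.18 Erlangs

3.18 Erlangs


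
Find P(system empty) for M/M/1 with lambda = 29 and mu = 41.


P0 = 1 - rho = 1 - 29/41 = 0.2927

0.2927


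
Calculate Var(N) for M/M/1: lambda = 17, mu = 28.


rho = 17/28; Var(N) = rho/(1-rho)^2 = 3.93

3.93


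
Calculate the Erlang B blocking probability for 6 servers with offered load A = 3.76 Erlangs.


B(N,A) = (A^N/N!) / sum(A^k/k!, k=0..N) with N=6, A=3.76 = 0.1001

0.1001


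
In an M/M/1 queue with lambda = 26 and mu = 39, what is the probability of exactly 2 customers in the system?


rho = 26/39; P(n) = (1-rho)*rho^n = (1-26/39)*(26/39)^2 = 0.1481

0.1481


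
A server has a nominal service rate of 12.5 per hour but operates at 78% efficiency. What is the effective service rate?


Effective rate = mu * efficiency = 12.5 * 0.78 = 9.75 per hour

9.75 per hour


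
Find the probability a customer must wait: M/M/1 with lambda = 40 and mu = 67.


P(wait) = rho = lambda/mu = 40/67 = 0.597

0.597


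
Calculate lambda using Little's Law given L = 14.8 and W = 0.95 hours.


lambda = L / W = 14.8 / 0.95 = 15.58 per hour

15.58 per hour


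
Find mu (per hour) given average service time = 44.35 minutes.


mu = 60 / avg_service_time = 60 / 44.35 = 1.35 per hour

1.35 per hour


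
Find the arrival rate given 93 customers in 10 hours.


lambda = total arrivals / time = 93 / 10 = 9.3 per hour

9.3 per hour


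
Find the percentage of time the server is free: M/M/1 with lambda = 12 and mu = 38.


Idle fraction = (1 - rho) * 100 = (1 - 12/38) * 100 = 68.4%

68.4%


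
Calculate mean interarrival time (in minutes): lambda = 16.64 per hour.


Mean interarrival time = 60/lambda = 60/16.64 = 3.61 minutes

3.61 minutes


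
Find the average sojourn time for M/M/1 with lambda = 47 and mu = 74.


W = 1/(mu - lambda) = 1/(74 - 47) = 0.037 hours

0.037 hours


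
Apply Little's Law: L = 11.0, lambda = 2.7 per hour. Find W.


W = L / lambda = 11.0 / 2.7 = 4.0741 hours

4.0741 hours


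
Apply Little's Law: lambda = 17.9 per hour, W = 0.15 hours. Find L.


L = lambda * W = 17.9 * 0.15 = 2.69

2.69


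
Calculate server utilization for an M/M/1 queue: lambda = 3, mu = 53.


rho = lambda/mu = 3/53 = 0.0566

0.0566


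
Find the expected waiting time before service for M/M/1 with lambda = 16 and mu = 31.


rho = 16/31; Wq = rho/(mu - lambda) = 0.0344 hours

0.0344 hours


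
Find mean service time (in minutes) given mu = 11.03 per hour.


Mean service time = 60/mu = 60/11.03 = 5.44 minutes

5.44 minutes


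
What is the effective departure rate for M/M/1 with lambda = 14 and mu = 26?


For a stable queue (lambda < mu), throughput = lambda = 14 per hour

14 per hour


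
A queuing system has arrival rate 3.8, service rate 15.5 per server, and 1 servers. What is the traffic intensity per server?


rho = lambda / (c * mu) = 3.8 / (1 * 15.5) = 0.2452

0.2452


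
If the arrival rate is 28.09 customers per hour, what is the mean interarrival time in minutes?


Mean interarrival time = 60/lambda = 60/28.09 = 2.14 minutes

2.14 minutes


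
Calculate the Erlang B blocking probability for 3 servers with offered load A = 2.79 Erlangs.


B(N,A) = (A^N/N!) / sum(A^k/k!, k=0..N) with N=3, A=2.79 = 0.3203

0.3203


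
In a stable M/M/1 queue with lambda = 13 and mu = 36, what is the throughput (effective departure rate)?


For a stable queue (lambda < mu), throughput = lambda = 13 per hour

13 per hour


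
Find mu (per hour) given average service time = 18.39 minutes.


mu = 60 / avg_service_time = 60 / 18.39 = 3.26 per hour

3.26 per hour


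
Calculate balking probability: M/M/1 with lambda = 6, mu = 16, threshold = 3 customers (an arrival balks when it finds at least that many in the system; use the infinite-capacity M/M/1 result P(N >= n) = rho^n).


P(N >= 3) = rho^3 = (6/16)^3 = 0.0527

0.0527


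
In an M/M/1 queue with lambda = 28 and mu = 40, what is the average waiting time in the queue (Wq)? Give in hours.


rho = 28/40; Wq = rho/(mu - lambda) = 0.0583 hours

0.0583 hours


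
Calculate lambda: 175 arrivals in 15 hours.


lambda = total arrivals / time = 175 / 15 = 11.67 per hour

11.67 per hour


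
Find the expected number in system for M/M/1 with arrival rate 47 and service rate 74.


rho = 47/74; L = rho/(1-rho) = 1.74

1.74


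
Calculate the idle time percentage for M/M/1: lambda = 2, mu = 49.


Idle fraction = (1 - rho) * 100 = (1 - 2/49) * 100 = 95.9%

95.9%


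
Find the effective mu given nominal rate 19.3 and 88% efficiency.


Effective rate = mu * efficiency = 19.3 * 0.88 = 16.98 per hour

16.98 per hour


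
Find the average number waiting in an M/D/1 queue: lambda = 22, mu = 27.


M/D/1: Lq = rho^2 / (2*(1-rho)) where rho = 22/27; Lq = 1.79

1.79


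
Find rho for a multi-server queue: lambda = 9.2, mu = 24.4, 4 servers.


rho = lambda / (c * mu) = 9.2 / (4 * 24.4) = 0.0943

0.0943


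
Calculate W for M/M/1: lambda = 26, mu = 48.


W = 1/(mu - lambda) = 1/(48 - 26) = 0.0455 hours

0.0455 hours


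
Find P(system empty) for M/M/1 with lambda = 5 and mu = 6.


P0 = 1 - rho = 1 - 5/6 = 0.1667

0.1667


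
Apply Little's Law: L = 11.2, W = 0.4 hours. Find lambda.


lambda = L / W = 11.2 / 0.4 = 28.0 per hour

28.0 per hour


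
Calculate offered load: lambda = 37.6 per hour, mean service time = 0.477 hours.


Offered load a = lambda * E[S] = 37.6 * 0.477 = 17.94 Erlangs

17.94 Erlangs


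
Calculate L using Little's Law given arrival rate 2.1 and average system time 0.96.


L = lambda * W = 2.1 * 0.96 = 2.02

2.02


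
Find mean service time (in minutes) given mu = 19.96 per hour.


Mean service time = 60/mu = 60/19.96 = 3.01 minutes

3.01 minutes


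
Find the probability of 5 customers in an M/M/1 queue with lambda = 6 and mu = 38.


rho = 6/38; P(n) = (1-rho)*rho^n = (1-6/38)*(6/38)^5 = 0.0001

0.0001


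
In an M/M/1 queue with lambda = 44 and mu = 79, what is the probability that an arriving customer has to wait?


P(wait) = rho = lambda/mu = 44/79 = 0.557

0.557


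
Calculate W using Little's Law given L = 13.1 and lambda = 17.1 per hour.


W = L / lambda = 13.1 / 17.1 = 0.7661 hours

0.7661 hours


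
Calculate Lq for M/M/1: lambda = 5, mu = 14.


rho = 5/14; Lq = rho^2/(1-rho) = 0.2

0.2


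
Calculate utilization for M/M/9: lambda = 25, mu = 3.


rho = lambda/(c*mu) = 25/(9*3) = 0.9259

0.9259


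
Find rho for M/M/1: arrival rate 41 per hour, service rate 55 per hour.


rho = lambda/mu = 41/55 = 0.7455

0.7455


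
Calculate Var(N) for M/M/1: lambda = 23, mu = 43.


rho = 23/43; Var(N) = rho/(1-rho)^2 = 2.47

2.47


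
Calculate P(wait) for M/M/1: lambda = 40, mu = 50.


P(wait) = rho = lambda/mu = 40/50 = 0.8

0.8


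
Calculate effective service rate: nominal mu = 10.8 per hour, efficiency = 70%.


Effective rate = mu * efficiency = 10.8 * 0.7 = 7.56 per hour

7.56 per hour


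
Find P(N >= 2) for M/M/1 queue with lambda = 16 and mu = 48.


P(N >= 2) = rho^2 = (16/48)^2 = 0.1111

0.1111


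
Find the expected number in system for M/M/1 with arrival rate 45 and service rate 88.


rho = 45/88; L = rho/(1-rho) = 1.05

1.05


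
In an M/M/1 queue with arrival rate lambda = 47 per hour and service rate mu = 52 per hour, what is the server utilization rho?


rho = lambda/mu = 47/52 = 0.9038

0.9038


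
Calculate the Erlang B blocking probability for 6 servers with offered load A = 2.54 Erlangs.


B(N,A) = (A^N/N!) / sum(A^k/k!, k=0..N) with N=6, A=2.54 = 0.0299

0.0299


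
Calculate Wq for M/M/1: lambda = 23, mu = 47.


rho = 23/47; Wq = rho/(mu - lambda) = 0.0204 hours

0.0204 hours


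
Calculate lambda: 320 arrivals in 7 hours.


lambda = total arrivals / time = 320 / 7 = 45.71 per hour

45.71 per hour


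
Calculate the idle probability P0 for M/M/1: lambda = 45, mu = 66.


P0 = 1 - rho = 1 - 45/66 = 0.3182

0.3182


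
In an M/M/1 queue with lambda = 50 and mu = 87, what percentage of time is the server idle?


Idle fraction = (1 - rho) * 100 = (1 - 50/87) * 100 = 42.5%

42.5%


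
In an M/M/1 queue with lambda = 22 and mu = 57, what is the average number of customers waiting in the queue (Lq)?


rho = 22/57; Lq = rho^2/(1-rho) = 0.24

0.24


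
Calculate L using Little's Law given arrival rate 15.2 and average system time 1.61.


L = lambda * W = 15.2 * 1.61 = 24.47

24.47


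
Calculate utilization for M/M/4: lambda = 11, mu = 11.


rho = lambda/(c*mu) = 11/(4*11) = 0.25

0.25


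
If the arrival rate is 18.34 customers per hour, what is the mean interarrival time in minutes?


Mean interarrival time = 60/lambda = 60/18.34 = 3.27 minutes

3.27 minutes


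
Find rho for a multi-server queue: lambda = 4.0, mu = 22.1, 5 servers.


rho = lambda / (c * mu) = 4.0 / (5 * 22.1) = 0.0362

0.0362


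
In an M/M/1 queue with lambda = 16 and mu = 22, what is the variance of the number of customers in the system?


rho = 16/22; Var(N) = rho/(1-rho)^2 = 9.78

9.78


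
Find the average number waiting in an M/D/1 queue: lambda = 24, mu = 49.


M/D/1: Lq = rho^2 / (2*(1-rho)) where rho = 24/49; Lq = 0.24

0.24


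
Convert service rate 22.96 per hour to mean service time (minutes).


Mean service time = 60/mu = 60/22.96 = 2.61 minutes

2.61 minutes


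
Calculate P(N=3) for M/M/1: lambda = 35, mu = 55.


rho = 35/55; P(n) = (1-rho)*rho^n = (1-35/55)*(35/55)^3 = 0.0937

0.0937


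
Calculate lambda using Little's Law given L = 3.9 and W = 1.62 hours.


lambda = L / W = 3.9 / 1.62 = 2.41 per hour

2.41 per hour


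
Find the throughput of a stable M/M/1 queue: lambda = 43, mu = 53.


For a stable queue (lambda < mu), throughput = lambda = 43 per hour

43 per hour


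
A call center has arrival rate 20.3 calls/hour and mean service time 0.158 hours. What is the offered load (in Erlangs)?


Offered load a = lambda * E[S] = 20.3 * 0.158 = 3.21 Erlangs

3.21 Erlangs


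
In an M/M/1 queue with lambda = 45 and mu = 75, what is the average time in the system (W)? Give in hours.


W = 1/(mu - lambda) = 1/(75 - 45) = 0.0333 hours

0.0333 hours


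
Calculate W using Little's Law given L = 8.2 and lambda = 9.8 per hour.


W = L / lambda = 8.2 / 9.8 = 0.8367 hours

0.8367 hours


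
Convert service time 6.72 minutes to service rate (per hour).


mu = 60 / avg_service_time = 60 / 6.72 = 8.93 per hour

8.93 per hour


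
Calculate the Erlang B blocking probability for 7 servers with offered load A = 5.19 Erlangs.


B(N,A) = (A^N/N!) / sum(A^k/k!, k=0..N) with N=7, A=5.19 = 0.1325

0.1325


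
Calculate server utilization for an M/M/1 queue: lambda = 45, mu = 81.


rho = lambda/mu = 45/81 = 0.5556

0.5556


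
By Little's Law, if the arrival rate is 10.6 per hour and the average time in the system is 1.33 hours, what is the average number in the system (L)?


L = lambda * W = 10.6 * 1.33 = 14.1

14.1


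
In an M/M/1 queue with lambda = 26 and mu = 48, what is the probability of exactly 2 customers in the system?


rho = 26/48; P(n) = (1-rho)*rho^n = (1-26/48)*(26/48)^2 = 0.1345

0.1345
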